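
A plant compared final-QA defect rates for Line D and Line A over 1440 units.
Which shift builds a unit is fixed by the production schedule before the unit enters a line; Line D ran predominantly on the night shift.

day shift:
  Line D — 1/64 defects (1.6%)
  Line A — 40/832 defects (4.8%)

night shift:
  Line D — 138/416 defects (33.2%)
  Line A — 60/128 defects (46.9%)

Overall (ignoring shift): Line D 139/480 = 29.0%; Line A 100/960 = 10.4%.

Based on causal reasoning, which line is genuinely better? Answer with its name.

Line D

Line D is lower inside every shift stratum but Line A is lower in aggregate. Whether to stratify depends on how shift relates to the line.
Nothing the line does changes shift; the imbalance is an allocation artefact. With shift also predicting the outcome, the pooled figure is confounded, and the within-stratum comparison is the causal one.
Within each level — day shift: 1.6% vs 4.8%; night shift: 33.2% vs 46.9% — Line D is lower every time.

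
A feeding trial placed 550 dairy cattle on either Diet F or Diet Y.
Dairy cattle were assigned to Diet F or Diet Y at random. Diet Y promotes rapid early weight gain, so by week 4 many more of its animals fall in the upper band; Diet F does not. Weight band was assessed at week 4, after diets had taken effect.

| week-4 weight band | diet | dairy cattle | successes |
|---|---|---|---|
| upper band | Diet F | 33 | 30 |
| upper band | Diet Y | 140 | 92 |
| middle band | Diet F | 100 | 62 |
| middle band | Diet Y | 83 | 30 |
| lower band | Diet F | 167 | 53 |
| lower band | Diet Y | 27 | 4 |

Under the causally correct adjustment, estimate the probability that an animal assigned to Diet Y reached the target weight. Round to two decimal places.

0.50

Diet F is higher inside every week-4 weight band stratum but Diet Y is higher in aggregate. Whether to stratify depends on how week-4 weight band relates to the diet.
Week-4 weight band is recorded after the diet and is itself shifted by it — it sits on the causal path from diet to outcome. Conditioning on a mediator would strip out part of the effect we want; the pooled comparison gives the total causal effect.
So P(outcome | do(Diet Y)) is just the pooled rate for Diet Y: 126/250 = 0.504.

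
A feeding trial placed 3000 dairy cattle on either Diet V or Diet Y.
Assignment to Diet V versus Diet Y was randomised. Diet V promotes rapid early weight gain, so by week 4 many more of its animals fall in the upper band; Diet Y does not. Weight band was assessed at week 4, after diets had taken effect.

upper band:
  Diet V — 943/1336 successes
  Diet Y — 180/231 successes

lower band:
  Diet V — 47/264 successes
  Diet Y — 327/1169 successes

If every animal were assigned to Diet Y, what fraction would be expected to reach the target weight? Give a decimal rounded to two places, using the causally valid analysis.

0.36

Stratifying would compare diets among dairy cattle the diets themselves sorted into week-4 weight band groups — a form of selection on an intermediate. The unconditioned pooled rates give the total causal effect.
So P(outcome | do(Diet Y)) is just the pooled rate for Diet Y: 507/1400 = 0.362.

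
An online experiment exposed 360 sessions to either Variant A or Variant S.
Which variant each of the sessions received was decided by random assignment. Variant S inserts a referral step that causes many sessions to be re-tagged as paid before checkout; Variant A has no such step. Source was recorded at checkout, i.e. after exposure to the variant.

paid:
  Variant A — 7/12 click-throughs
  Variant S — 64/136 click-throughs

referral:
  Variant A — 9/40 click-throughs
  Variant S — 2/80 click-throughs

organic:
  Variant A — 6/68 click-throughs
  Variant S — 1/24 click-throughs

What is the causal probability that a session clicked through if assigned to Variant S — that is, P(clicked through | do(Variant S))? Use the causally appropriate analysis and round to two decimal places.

Because the variant influences traffic source, traffic source is a post-treatment mediator, not a confounder. Stratifying on it would bias the estimate; the causal effect is the crude pooled difference.
So P(outcome | do(Variant S)) is just the pooled rate for Variant S: 67/240 = 0.279.

0.28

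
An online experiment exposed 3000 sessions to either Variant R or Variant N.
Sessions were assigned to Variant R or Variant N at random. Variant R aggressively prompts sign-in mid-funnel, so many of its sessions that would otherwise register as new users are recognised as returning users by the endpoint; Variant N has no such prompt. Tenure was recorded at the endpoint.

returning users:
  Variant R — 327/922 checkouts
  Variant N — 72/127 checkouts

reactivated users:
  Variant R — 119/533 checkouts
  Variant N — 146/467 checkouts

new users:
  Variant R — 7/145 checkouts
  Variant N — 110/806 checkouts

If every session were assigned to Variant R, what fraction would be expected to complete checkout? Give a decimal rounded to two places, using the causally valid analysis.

Stratifying would compare variants among sessions the variants themselves sorted into user tenure groups — a form of selection on an intermediate. The unconditioned pooled rates give the total causal effect.
So P(outcome | do(Variant R)) is just the pooled rate for Variant R: 453/1600 = 0.283.

0.28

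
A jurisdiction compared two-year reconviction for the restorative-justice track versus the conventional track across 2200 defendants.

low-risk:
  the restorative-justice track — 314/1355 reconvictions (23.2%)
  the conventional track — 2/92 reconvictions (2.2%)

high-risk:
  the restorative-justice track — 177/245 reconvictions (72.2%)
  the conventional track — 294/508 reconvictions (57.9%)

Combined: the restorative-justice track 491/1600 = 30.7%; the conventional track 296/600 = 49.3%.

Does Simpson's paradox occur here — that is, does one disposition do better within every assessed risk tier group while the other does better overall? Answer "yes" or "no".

yes

Within each assessed risk tier level (low-risk 23.2% vs 2.2%; high-risk 72.2% vs 57.9%), the conventional track has the lower rate every time. Pooled: 30.7% vs 49.3% — the restorative-justice track has the lower rate overall. The two comparisons disagree.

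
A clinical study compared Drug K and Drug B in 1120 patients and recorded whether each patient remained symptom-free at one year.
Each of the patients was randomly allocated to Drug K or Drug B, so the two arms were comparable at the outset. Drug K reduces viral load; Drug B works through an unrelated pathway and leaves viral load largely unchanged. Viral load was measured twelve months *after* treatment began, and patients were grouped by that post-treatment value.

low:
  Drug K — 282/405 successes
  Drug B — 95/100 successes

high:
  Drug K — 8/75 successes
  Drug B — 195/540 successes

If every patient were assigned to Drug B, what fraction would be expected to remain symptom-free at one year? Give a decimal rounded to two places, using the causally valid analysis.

The viral load-specific comparison favours Drug B throughout, but the pooled figures favour Drug K. The question is whether to condition on viral load.
Stratifying would compare drugs among patients the drugs themselves sorted into viral load groups — a form of selection on an intermediate. The unconditioned pooled rates give the total causal effect.
So P(outcome | do(Drug B)) is just the pooled rate for Drug B: 290/640 = 0.453.

0.45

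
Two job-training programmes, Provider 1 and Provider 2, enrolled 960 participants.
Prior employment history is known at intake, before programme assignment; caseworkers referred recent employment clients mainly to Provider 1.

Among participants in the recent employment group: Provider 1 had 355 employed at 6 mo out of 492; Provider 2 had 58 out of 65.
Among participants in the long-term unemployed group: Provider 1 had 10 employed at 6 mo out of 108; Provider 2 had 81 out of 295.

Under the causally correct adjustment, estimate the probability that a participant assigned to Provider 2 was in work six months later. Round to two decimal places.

0.63

The stratified and pooled comparisons disagree (Provider 2 wins within each prior employment history; Provider 1 wins overall), so the answer turns on the causal role of prior employment history.
Prior employment history differs across programmes for reasons unrelated to any effect of the programme itself, and it separately predicts the outcome — a classic confounder. We must compare within prior employment history levels.
Standardising Provider 2 to the population prior employment history mix: 0.580·58/65 + 0.420·81/295 = 0.633.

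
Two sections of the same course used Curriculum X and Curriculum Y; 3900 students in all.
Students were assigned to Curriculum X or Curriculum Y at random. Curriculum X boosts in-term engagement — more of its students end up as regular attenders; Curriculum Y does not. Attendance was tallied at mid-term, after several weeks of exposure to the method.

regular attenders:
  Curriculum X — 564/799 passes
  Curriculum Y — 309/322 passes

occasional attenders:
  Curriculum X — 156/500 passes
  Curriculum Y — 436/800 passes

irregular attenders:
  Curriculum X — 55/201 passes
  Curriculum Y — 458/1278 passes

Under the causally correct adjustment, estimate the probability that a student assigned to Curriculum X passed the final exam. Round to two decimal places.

0.52

The distribution of mid-term attendance is itself part of what the teaching method does — it is an intermediate outcome. Holding it fixed would remove that part of the effect; the total effect is the pooled difference.
So P(outcome | do(Curriculum X)) is just the pooled rate for Curriculum X: 775/1500 = 0.517.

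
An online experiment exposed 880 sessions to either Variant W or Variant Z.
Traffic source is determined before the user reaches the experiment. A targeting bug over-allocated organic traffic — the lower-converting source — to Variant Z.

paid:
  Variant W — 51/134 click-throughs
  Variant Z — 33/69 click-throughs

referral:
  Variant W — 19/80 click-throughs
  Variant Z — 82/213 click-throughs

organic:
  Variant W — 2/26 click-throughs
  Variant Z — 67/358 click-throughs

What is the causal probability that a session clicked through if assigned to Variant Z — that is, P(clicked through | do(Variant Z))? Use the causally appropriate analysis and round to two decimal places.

0.32

Since traffic source is a pre-existing factor (not a product of the variant) and it affects the outcome on its own, it is a confounder. The stratified rates, not the pooled rate, identify the causal effect.
Standardising Variant Z to the population traffic source mix: 0.231·33/69 + 0.333·82/213 + 0.436·67/358 = 0.320.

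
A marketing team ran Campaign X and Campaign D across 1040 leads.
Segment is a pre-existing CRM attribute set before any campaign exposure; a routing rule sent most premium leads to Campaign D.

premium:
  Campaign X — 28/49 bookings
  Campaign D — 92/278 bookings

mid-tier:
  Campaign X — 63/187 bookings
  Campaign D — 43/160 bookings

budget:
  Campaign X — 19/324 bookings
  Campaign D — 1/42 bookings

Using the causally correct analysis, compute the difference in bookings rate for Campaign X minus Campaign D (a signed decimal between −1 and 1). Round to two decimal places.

+0.11

The customer segment-specific comparison favours Campaign X throughout, but the pooled figures favour Campaign D. The question is whether to condition on customer segment.
Customer segment differs across campaigns for reasons unrelated to any effect of the campaign itself, and it separately predicts the outcome — a classic confounder. We must compare within customer segment levels.
Adjusting over the population distribution of customer segment: 0.314·(0.571−0.331) + 0.334·(0.337−0.269) + 0.352·(0.059−0.024) = +0.111.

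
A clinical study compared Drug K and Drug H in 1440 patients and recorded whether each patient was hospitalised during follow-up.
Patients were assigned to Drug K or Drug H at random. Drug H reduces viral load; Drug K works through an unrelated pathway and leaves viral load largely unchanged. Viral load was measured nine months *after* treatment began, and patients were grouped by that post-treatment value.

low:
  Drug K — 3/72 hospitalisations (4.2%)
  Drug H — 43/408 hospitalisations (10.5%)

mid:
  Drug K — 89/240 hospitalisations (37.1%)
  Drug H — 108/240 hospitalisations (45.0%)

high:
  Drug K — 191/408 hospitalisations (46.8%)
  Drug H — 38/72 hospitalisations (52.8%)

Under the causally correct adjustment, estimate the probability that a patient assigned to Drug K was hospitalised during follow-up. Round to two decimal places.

Viral load is recorded after the drug and is itself shifted by it — it sits on the causal path from drug to outcome. Conditioning on a mediator would strip out part of the effect we want; the pooled comparison gives the total causal effect.
So P(outcome | do(Drug K)) is just the pooled rate for Drug K: 283/720 = 0.393.

0.39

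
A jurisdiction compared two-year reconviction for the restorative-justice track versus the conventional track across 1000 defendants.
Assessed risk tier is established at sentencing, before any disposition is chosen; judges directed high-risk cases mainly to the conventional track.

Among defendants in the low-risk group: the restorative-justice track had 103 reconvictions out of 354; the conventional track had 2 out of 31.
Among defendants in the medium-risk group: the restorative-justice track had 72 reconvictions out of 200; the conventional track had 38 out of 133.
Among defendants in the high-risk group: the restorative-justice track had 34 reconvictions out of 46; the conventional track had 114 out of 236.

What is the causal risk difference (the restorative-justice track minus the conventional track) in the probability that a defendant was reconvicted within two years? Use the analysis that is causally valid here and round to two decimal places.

+0.18

Here assessed risk tier is a common cause — it drives both which disposition a case falls under and the outcome. The crude comparison mixes populations; the stratum-specific rates are the causally relevant ones.
Adjusting over the population distribution of assessed risk tier: 0.385·(0.291−0.065) + 0.333·(0.360−0.286) + 0.282·(0.739−0.483) = +0.184.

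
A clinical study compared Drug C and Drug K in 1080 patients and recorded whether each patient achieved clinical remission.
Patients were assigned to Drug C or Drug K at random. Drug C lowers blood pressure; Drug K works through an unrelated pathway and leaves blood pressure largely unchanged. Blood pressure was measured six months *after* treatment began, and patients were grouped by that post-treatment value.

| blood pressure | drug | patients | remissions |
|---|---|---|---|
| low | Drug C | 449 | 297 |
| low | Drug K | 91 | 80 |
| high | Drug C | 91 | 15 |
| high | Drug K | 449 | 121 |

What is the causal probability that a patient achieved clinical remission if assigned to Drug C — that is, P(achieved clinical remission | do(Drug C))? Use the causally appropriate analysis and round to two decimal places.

0.58

Because the drug influences blood pressure, blood pressure is a post-treatment mediator, not a confounder. Stratifying on it would bias the estimate; the causal effect is the crude pooled difference.
So P(outcome | do(Drug C)) is just the pooled rate for Drug C: 312/540 = 0.578.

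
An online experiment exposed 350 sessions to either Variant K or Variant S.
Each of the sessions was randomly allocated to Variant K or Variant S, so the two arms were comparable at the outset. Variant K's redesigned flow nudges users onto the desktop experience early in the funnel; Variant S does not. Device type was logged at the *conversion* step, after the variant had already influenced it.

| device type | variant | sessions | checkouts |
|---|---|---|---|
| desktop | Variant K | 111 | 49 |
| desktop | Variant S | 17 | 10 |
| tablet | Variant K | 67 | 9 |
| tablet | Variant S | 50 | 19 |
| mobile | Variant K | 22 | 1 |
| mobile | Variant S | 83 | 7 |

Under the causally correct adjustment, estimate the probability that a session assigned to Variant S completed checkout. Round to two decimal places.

Because the variant influences device type, device type is a post-treatment mediator, not a confounder. Stratifying on it would bias the estimate; the causal effect is the crude pooled difference.
So P(outcome | do(Variant S)) is just the pooled rate for Variant S: 36/150 = 0.240.

0.24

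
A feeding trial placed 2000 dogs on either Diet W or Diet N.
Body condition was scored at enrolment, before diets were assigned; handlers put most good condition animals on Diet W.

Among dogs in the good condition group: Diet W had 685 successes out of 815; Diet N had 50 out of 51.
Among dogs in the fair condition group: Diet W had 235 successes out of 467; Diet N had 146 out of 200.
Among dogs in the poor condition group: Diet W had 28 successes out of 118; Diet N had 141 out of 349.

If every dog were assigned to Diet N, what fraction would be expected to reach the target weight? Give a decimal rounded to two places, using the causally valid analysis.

The stratified and pooled comparisons disagree (Diet N wins within each starting body condition; Diet W wins overall), so the answer turns on the causal role of starting body condition.
Starting body condition differs across diets for reasons unrelated to any effect of the diet itself, and it separately predicts the outcome — a classic confounder. We must compare within starting body condition levels.
Standardising Diet N to the population starting body condition mix: 0.433·50/51 + 0.334·146/200 + 0.234·141/349 = 0.762.

0.76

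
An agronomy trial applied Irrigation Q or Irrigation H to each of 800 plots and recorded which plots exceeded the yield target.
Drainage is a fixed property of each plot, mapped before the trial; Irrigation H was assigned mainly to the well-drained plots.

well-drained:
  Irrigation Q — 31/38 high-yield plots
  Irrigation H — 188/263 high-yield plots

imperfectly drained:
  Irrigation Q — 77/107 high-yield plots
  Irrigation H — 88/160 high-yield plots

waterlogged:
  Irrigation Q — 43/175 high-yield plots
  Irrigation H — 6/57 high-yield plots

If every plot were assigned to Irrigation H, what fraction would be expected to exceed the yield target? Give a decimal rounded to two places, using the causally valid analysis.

0.48

Field drainage is set before the irrigation has any effect — it is not caused by the irrigation — and it independently drives the outcome. That makes it a confounder, so the causal comparison is within field drainage levels.
Standardising Irrigation H to the population field drainage mix: 0.376·188/263 + 0.334·88/160 + 0.290·6/57 = 0.483.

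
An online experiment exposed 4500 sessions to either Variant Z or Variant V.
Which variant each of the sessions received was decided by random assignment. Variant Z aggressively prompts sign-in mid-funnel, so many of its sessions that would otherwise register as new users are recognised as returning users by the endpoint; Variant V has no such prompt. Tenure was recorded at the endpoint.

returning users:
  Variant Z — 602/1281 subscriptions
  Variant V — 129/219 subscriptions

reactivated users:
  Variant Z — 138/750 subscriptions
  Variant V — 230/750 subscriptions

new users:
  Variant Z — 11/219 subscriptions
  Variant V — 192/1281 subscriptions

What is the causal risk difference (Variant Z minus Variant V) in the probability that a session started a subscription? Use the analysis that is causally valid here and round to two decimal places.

+0.09

The stratified and pooled comparisons disagree (Variant V wins within each user tenure; Variant Z wins overall), so the answer turns on the causal role of user tenure.
User tenure lies on the pathway variant → user tenure → outcome, so adjusting for it blocks the indirect effect. For the total causal effect of variant, use the unadjusted pooled rates.
The causal difference is the pooled difference: 0.334 − 0.245 = +0.089.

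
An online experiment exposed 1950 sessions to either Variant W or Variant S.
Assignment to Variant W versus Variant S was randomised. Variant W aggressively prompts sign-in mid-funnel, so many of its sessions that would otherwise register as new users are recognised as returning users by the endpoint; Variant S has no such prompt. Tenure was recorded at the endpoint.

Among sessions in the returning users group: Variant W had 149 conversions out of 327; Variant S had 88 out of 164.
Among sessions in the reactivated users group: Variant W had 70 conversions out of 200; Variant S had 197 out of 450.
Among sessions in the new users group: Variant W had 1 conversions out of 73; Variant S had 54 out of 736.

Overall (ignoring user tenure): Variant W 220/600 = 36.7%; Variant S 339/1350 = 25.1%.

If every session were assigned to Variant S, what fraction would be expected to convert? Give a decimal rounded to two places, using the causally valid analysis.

0.25

The stratified and pooled comparisons disagree (Variant S wins within each user tenure; Variant W wins overall), so the answer turns on the causal role of user tenure.
The distribution of user tenure is itself part of what the variant does — it is an intermediate outcome. Holding it fixed would remove that part of the effect; the total effect is the pooled difference.
So P(outcome | do(Variant S)) is just the pooled rate for Variant S: 339/1350 = 0.251.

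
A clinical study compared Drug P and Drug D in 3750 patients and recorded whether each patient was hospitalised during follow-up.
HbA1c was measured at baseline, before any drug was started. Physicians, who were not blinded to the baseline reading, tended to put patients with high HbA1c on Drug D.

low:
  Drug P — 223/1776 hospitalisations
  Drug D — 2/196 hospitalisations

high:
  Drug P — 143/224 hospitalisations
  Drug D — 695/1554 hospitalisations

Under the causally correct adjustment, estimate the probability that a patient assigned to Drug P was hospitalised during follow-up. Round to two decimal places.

Within every HbA1c level Drug D has the lower rate, yet pooled Drug P does — Simpson's reversal.
HbA1c is set before the drug has any effect — it is not caused by the drug — and it independently drives the outcome. That makes it a confounder, so the causal comparison is within HbA1c levels.
Standardising Drug P to the population HbA1c mix: 0.526·223/1776 + 0.474·143/224 = 0.369.

0.37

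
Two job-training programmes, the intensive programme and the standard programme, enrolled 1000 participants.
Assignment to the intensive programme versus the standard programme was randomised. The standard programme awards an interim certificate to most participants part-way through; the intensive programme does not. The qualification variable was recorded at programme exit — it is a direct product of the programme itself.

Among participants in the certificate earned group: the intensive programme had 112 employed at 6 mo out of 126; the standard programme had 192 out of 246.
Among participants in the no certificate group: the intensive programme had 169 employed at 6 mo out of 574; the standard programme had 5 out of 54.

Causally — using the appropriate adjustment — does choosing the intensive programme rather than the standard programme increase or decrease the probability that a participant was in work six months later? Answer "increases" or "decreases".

the intensive programme is higher inside every qualification attained during the programme stratum but the standard programme is higher in aggregate. Whether to stratify depends on how qualification attained during the programme relates to the programme.
The distribution of qualification attained during the programme is itself part of what the programme does — it is an intermediate outcome. Holding it fixed would remove that part of the effect; the total effect is the pooled difference.
Pooled: the intensive programme 40.1% vs the standard programme 65.7%; the standard programme is higher overall.

decreases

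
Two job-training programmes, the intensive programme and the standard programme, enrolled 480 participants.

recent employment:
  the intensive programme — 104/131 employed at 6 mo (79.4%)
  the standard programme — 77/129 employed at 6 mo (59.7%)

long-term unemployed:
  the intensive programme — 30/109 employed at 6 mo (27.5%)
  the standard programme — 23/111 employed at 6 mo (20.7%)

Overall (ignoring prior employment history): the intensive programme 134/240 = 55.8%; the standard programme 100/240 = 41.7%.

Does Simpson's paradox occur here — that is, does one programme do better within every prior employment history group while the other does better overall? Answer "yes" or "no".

Within each prior employment history level (recent employment 79.4% vs 59.7%; long-term unemployed 27.5% vs 20.7%), the intensive programme has the higher rate every time. Pooled: 55.8% vs 41.7% — the intensive programme has the higher rate overall. They agree.

no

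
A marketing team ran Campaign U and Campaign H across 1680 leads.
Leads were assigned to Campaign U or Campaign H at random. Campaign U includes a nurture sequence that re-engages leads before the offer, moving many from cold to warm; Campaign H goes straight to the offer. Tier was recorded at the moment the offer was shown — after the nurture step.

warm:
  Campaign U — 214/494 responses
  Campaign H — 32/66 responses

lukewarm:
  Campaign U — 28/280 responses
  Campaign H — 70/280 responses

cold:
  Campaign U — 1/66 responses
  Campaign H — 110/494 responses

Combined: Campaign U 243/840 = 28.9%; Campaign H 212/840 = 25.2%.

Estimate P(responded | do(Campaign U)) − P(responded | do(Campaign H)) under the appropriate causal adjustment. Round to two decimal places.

The stratified and pooled comparisons disagree (Campaign H wins within each engagement tier; Campaign U wins overall), so the answer turns on the causal role of engagement tier.
Engagement tier is recorded after the campaign and is itself shifted by it — it sits on the causal path from campaign to outcome. Conditioning on a mediator would strip out part of the effect we want; the pooled comparison gives the total causal effect.
The causal difference is the pooled difference: 0.289 − 0.252 = +0.037.

+0.04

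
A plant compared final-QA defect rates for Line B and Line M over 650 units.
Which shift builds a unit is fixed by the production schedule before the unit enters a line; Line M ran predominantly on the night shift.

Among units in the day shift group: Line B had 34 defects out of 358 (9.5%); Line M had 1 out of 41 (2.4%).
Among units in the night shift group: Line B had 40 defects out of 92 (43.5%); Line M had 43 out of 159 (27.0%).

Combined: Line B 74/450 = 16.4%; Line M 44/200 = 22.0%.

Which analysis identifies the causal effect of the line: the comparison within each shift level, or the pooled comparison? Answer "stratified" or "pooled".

Line M is lower inside every shift stratum but Line B is lower in aggregate. Whether to stratify depends on how shift relates to the line.
Shift is set before the line has any effect — it is not caused by the line — and it independently drives the outcome. That makes it a confounder, so the causal comparison is within shift levels.
Within each level — day shift: 9.5% vs 2.4%; night shift: 43.5% vs 27.0% — Line M is lower every time.

stratified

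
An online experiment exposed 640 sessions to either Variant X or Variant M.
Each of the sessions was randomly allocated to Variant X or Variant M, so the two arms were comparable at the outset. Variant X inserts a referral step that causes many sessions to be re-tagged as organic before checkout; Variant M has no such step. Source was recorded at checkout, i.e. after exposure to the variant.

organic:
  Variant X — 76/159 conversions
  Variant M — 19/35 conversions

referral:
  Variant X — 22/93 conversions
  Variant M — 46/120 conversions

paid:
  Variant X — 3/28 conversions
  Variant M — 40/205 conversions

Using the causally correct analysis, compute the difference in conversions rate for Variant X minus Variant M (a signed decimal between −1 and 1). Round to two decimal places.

+0.07

Within every traffic source level Variant M has the higher rate, yet pooled Variant X does — Simpson's reversal.
The distribution of traffic source is itself part of what the variant does — it is an intermediate outcome. Holding it fixed would remove that part of the effect; the total effect is the pooled difference.
The causal difference is the pooled difference: 0.361 − 0.292 = +0.069.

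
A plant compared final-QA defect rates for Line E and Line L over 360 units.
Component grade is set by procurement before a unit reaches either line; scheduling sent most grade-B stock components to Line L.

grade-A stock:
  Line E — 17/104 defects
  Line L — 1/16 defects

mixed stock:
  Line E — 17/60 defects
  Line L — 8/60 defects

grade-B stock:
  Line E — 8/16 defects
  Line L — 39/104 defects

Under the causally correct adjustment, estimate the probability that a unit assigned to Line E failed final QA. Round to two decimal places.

The stratified and pooled comparisons disagree (Line L wins within each component grade; Line E wins overall), so the answer turns on the causal role of component grade.
The imbalance in component grade arose from how units were allocated, not from anything the line did; and component grade independently affects the outcome. The pooled gap is confounded — condition on component grade.
Standardising Line E to the population component grade mix: 0.333·17/104 + 0.333·17/60 + 0.333·8/16 = 0.316.

0.32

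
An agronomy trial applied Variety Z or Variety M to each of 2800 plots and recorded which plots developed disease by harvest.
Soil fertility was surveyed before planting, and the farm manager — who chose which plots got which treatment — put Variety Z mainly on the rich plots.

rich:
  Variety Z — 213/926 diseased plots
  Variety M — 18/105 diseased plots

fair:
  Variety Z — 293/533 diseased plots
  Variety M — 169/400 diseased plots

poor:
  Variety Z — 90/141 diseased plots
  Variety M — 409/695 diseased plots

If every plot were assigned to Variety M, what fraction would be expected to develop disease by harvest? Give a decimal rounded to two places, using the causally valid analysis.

Within every soil fertility level Variety M has the lower rate, yet pooled Variety Z does — Simpson's reversal.
Since soil fertility is a pre-existing factor (not a product of the variety) and it affects the outcome on its own, it is a confounder. The stratified rates, not the pooled rate, identify the causal effect.
Standardising Variety M to the population soil fertility mix: 0.368·18/105 + 0.333·169/400 + 0.299·409/695 = 0.380.

0.38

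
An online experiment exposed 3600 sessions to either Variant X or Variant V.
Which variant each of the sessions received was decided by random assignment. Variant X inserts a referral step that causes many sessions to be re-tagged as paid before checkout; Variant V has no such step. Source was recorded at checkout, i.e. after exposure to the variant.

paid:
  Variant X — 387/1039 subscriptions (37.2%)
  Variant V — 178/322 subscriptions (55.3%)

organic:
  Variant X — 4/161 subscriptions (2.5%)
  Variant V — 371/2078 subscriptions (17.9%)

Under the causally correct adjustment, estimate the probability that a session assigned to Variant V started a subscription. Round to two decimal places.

Within every traffic source level Variant V has the higher rate, yet pooled Variant X does — Simpson's reversal.
Stratifying would compare variants among sessions the variants themselves sorted into traffic source groups — a form of selection on an intermediate. The unconditioned pooled rates give the total causal effect.
So P(outcome | do(Variant V)) is just the pooled rate for Variant V: 549/2400 = 0.229.

0.23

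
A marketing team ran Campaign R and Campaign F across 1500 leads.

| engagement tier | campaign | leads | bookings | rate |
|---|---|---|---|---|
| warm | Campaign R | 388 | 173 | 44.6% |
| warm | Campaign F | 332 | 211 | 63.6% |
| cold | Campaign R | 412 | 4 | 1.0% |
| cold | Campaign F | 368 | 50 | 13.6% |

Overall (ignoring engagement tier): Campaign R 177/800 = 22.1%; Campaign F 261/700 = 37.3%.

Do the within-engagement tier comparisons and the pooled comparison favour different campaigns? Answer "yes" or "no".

Within each engagement tier level (warm 44.6% vs 63.6%; cold 1.0% vs 13.6%), Campaign F has the higher rate every time. Pooled: 22.1% vs 37.3% — Campaign F has the higher rate overall. They agree.

no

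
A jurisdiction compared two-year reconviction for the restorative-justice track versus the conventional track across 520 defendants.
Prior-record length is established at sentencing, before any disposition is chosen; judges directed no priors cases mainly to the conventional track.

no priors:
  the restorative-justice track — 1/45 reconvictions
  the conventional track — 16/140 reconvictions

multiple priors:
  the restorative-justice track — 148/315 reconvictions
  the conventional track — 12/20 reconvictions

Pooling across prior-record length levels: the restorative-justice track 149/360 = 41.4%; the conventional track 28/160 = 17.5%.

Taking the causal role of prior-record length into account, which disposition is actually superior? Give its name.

the restorative-justice track

Prior-record length differs across dispositions for reasons unrelated to any effect of the disposition itself, and it separately predicts the outcome — a classic confounder. We must compare within prior-record length levels.
Within each level — no priors: 2.2% vs 11.4%; multiple priors: 47.0% vs 60.0% — the restorative-justice track is lower every time.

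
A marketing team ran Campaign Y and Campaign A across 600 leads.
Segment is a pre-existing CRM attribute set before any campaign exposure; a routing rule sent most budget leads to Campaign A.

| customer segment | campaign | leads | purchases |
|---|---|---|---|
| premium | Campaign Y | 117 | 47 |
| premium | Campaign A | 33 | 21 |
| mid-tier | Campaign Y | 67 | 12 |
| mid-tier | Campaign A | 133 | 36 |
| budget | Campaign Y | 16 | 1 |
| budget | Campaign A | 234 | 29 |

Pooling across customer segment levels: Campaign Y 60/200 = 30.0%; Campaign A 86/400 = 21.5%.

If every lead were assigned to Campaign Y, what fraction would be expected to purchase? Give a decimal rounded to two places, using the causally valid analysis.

0.19

Customer segment satisfies the back-door criterion: it is not a descendant of the campaign, and it blocks the spurious path from campaign to outcome. Adjusting for it (i.e., using the within-customer segment rates) gives the causal effect.
Standardising Campaign Y to the population customer segment mix: 0.250·47/117 + 0.333·12/67 + 0.417·1/16 = 0.186.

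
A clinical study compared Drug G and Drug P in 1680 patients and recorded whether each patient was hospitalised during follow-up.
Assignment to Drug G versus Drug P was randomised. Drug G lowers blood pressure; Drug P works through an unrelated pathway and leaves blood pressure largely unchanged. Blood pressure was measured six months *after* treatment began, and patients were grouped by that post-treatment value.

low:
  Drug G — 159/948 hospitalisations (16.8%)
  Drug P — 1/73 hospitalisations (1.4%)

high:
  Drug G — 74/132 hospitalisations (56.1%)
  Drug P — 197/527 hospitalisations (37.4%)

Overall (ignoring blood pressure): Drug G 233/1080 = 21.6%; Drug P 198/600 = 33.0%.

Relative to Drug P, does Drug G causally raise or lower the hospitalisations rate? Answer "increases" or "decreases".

The stratified and pooled comparisons disagree (Drug P wins within each blood pressure; Drug G wins overall), so the answer turns on the causal role of blood pressure.
Stratifying would compare drugs among patients the drugs themselves sorted into blood pressure groups — a form of selection on an intermediate. The unconditioned pooled rates give the total causal effect.
Pooled: Drug G 21.6% vs Drug P 33.0%; Drug G is lower overall.

decreases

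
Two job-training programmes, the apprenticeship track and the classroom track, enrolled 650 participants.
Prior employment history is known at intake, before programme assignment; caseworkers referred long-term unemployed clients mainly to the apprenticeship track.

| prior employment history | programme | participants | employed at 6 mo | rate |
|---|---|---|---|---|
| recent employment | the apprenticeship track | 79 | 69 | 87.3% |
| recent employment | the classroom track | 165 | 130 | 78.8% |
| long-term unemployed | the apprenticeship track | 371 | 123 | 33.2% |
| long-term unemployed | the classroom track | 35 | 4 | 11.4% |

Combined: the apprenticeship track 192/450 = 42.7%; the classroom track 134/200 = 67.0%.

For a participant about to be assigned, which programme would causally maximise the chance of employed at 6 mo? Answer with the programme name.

the apprenticeship track

Prior employment history differs across programmes for reasons unrelated to any effect of the programme itself, and it separately predicts the outcome — a classic confounder. We must compare within prior employment history levels.
Within each level — recent employment: 87.3% vs 78.8%; long-term unemployed: 33.2% vs 11.4% — the apprenticeship track is higher every time.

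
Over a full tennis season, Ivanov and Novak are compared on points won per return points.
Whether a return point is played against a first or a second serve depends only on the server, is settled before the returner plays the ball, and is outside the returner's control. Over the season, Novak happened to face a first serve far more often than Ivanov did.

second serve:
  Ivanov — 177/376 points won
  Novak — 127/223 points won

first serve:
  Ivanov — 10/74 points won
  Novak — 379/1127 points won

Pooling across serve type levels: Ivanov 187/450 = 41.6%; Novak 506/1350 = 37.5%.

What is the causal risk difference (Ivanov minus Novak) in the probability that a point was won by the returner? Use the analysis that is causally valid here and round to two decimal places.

-0.17

Serve type differs across players for reasons unrelated to any effect of the player itself, and it separately predicts the outcome — a classic confounder. We must compare within serve type levels.
Adjusting over the population distribution of serve type: 0.333·(0.471−0.570) + 0.667·(0.135−0.336) = -0.167.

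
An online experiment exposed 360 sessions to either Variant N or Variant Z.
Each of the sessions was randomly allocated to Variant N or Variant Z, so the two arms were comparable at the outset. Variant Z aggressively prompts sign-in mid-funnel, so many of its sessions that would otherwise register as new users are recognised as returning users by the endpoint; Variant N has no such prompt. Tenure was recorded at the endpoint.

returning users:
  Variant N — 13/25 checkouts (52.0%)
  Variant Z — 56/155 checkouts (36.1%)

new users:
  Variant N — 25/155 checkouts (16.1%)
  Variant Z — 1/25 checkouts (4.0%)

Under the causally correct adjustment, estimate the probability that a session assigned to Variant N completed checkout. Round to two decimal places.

The stratified and pooled comparisons disagree (Variant N wins within each user tenure; Variant Z wins overall), so the answer turns on the causal role of user tenure.
User tenure here is a post-treatment variable shaped by the variant; conditioning on it would introduce bias rather than remove it. The overall comparison is the causal one.
So P(outcome | do(Variant N)) is just the pooled rate for Variant N: 38/180 = 0.211.

0.21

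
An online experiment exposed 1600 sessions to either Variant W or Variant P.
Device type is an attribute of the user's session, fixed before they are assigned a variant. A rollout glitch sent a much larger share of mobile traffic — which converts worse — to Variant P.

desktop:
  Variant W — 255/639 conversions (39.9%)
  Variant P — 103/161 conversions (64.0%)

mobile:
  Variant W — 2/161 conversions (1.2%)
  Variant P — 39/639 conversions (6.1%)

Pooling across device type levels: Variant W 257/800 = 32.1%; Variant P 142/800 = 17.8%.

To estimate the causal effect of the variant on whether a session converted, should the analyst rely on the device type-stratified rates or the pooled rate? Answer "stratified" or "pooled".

stratified

Variant P is higher inside every device type stratum but Variant W is higher in aggregate. Whether to stratify depends on how device type relates to the variant.
Device type is set before the variant has any effect — it is not caused by the variant — and it independently drives the outcome. That makes it a confounder, so the causal comparison is within device type levels.
Within each level — desktop: 39.9% vs 64.0%; mobile: 1.2% vs 6.1% — Variant P is higher every time.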